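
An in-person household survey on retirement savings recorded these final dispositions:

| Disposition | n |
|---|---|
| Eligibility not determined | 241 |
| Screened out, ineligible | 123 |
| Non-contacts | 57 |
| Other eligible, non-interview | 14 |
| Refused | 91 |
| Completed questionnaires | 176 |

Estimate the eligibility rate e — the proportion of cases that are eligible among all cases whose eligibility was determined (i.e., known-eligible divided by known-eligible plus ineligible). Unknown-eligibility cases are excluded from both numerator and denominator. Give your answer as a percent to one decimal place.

73.3%

Known eligible = 176 + 91 + 57 + 14 = 338
e = 338 / (338 + 123) = 338 / 461 = 0.7332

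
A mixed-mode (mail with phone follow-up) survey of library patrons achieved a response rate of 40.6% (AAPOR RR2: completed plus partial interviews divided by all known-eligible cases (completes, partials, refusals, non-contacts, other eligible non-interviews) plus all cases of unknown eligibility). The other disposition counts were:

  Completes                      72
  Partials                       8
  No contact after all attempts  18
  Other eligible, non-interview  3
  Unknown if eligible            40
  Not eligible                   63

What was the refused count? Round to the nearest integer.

56

Numerator → 72 + 8 = 80
RR2 = 80 / D = 0.406
D = 80 / 0.406 = 197.0
Other denominator terms total 141
refused = 197.0 − 141 ≈ 56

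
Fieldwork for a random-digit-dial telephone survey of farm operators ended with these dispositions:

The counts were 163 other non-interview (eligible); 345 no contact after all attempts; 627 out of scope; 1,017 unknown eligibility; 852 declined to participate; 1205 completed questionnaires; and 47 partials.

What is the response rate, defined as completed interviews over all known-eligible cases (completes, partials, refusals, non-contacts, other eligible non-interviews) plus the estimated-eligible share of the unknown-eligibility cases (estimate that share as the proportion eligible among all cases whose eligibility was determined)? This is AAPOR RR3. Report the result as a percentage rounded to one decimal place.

35.1%

Top → 1205
Determined eligible → 1205 + 47 + 852 + 345 + 163 = 2612
e = 2612 / (2612 + 627) = 2612 / 3239 = 0.8064
Eligible share of unknowns → 0.8064 × 1017 = 820.11
Denom → 2612 + 820.11 = 3432.11
RR3 = 1205 / 3432.11 = 0.3511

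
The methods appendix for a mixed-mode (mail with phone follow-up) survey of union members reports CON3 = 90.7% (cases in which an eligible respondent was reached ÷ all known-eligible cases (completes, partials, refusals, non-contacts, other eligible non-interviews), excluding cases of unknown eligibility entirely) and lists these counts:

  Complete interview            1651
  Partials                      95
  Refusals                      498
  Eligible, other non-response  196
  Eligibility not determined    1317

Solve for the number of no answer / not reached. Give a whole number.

Numerator → 1651 + 95 + 498 + 196 = 2440
CON3 = 2440 / D = 0.907
D = 2440 / 0.907 = 2690.2
Other denominator terms total 2440
no answer / not reached = 2690.2 − 2440 ≈ 250

250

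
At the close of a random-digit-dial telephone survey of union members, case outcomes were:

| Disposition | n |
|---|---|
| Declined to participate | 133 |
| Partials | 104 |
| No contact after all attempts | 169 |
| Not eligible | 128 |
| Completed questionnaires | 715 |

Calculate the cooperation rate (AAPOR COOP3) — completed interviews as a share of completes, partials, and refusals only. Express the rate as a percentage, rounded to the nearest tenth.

Top = 715
Denominator = 715 + 104 + 133 = 952
COOP3 = 715 / 952 = 0.7511

75.1%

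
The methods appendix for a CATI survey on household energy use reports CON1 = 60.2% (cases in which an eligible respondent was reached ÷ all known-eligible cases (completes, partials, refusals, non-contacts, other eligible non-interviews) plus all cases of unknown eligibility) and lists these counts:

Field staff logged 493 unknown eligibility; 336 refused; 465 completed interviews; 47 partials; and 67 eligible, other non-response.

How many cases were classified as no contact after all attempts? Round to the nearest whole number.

112

Top = 465 + 47 + 336 + 67 = 915
CON1 = 915 / D = 0.602
D = 915 / 0.602 = 1519.9
Other denominator terms total 1408
no contact after all attempts = 1519.9 − 1408 ≈ 112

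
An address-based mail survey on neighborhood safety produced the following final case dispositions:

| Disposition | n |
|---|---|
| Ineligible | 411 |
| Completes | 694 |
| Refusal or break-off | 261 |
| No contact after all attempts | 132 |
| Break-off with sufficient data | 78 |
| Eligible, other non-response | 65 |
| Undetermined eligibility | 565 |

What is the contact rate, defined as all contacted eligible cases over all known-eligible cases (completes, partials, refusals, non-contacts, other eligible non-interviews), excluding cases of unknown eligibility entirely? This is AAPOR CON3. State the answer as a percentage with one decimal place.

89.3%

Num = 694 + 78 + 261 + 65 = 1098
Denominator = 694 + 78 + 261 + 132 + 65 = 1230
CON3 = 1098 / 1230 = 0.8927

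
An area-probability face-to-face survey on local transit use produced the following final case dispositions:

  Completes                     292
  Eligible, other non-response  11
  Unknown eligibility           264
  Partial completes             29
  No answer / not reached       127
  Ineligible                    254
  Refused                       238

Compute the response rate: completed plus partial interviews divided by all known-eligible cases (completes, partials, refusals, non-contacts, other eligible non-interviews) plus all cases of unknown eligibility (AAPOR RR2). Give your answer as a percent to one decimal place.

33.4%

Numerator = 292 + 29 = 321
Denom = 292 + 29 + 238 + 127 + 11 + 264 = 961
RR2 = 321 / 961 = 0.3340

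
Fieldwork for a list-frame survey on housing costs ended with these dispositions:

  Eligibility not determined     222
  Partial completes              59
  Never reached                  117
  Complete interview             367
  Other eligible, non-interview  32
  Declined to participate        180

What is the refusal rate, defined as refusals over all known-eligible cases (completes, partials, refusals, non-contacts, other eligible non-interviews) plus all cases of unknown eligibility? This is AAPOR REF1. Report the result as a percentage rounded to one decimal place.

Top: 180
Denom: 367 + 59 + 180 + 117 + 32 + 222 = 977
REF1 = 180 / 977 = 0.1842

18.4%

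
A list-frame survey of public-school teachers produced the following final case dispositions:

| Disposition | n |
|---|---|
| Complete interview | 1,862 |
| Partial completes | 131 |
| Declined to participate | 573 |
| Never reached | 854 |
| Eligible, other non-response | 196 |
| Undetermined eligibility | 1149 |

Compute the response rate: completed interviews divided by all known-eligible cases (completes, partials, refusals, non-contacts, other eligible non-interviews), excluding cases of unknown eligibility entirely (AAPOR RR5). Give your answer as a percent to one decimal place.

51.5%

Top = 1862
Denom = 1862 + 131 + 573 + 854 + 196 = 3616
RR5 = 1862 / 3616 = 0.5149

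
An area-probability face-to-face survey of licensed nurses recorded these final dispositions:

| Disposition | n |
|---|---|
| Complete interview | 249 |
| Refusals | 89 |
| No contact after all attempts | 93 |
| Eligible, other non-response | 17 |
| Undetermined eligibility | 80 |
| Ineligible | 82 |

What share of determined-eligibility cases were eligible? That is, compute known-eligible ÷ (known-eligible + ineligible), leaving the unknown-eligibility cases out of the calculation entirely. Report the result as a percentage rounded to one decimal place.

Eligible (known) → 249 + 89 + 93 + 17 = 448
e = 448 / (448 + 82) = 448 / 530 = 0.8453

84.5%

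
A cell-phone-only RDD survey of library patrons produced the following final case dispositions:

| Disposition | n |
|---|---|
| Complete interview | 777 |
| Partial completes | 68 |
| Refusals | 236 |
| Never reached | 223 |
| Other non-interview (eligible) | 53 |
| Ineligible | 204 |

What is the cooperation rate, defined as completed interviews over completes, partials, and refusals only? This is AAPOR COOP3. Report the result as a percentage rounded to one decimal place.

71.9%

Numerator: 777
Denom: 777 + 68 + 236 = 1081
COOP3 = 777 / 1081 = 0.7188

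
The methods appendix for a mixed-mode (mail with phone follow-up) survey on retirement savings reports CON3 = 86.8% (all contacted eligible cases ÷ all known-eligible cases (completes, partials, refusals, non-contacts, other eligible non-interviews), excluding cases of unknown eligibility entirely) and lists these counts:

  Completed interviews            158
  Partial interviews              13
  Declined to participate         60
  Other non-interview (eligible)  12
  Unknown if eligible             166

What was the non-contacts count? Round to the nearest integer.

Num: 158 + 13 + 60 + 12 = 243
CON3 = 243 / D = 0.868
D = 243 / 0.868 = 280.0
Other denominator terms total 243
non-contacts = 280.0 − 243 ≈ 37

37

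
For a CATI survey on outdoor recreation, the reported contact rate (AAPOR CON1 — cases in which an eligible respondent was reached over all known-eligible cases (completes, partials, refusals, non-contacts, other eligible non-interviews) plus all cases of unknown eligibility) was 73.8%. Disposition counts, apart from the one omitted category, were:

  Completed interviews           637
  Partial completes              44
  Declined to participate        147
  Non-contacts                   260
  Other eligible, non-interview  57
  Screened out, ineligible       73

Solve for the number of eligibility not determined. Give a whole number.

Top: 637 + 44 + 147 + 57 = 885
CON1 = 885 / D = 0.738
D = 885 / 0.738 = 1199.2
Rest of base = 1145
eligibility not determined = 1199.2 − 1145 ≈ 54

54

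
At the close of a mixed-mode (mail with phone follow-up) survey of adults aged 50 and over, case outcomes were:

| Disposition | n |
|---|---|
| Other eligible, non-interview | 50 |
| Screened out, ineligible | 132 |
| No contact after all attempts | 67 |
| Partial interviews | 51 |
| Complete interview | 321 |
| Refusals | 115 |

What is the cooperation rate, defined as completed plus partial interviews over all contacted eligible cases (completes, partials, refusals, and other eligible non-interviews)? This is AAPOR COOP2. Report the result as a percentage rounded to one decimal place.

69.3%

Top → 321 + 51 = 372
Base → 321 + 51 + 115 + 50 = 537
COOP2 = 372 / 537 = 0.6927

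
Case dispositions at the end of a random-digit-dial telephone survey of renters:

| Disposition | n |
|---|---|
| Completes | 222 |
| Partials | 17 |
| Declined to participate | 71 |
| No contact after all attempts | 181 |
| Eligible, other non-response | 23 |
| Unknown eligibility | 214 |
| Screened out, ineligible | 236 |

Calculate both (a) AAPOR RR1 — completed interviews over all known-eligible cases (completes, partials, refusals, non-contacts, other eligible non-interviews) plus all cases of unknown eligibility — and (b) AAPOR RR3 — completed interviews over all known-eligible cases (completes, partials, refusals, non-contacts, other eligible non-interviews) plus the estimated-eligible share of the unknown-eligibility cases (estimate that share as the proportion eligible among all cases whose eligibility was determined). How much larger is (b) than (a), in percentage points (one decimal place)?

3.1

Numerator → 222
Denominator → 222 + 17 + 71 + 181 + 23 + 214 = 728
RR1 = 222 / 728 = 0.3049
Determined eligible → 222 + 17 + 71 + 181 + 23 = 514
e = 514 / (514 + 236) = 514 / 750 = 0.6853
Eligible share of unknowns → 0.6853 × 214 = 146.65
Denominator → 514 + 146.65 = 660.65
RR3 = 222 / 660.65 = 0.3360
Difference = 33.60 − 30.49 = 3.11 percentage points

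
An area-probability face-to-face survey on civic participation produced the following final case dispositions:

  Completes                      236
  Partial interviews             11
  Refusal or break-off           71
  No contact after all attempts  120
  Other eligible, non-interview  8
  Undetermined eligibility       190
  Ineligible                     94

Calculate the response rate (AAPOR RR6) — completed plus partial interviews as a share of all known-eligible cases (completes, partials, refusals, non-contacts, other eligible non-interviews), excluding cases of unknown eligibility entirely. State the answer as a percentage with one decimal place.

55.4%

Top = 236 + 11 = 247
Denom = 236 + 11 + 71 + 120 + 8 = 446
RR6 = 247 / 446 = 0.5538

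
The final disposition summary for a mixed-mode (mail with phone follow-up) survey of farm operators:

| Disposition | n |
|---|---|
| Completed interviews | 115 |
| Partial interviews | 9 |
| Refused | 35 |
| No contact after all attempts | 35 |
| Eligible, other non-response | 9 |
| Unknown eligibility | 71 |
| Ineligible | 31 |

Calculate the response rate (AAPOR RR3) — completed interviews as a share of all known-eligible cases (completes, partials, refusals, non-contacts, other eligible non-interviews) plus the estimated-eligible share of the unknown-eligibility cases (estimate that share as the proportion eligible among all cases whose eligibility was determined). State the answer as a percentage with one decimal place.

43.5%

Numerator → 115
Determined eligible → 115 + 9 + 35 + 35 + 9 = 203
e = 203 / (203 + 31) = 203 / 234 = 0.8675
Estimated eligible among unknowns → 0.8675 × 71 = 61.59
Base → 203 + 61.59 = 264.59
RR3 = 115 / 264.59 = 0.4346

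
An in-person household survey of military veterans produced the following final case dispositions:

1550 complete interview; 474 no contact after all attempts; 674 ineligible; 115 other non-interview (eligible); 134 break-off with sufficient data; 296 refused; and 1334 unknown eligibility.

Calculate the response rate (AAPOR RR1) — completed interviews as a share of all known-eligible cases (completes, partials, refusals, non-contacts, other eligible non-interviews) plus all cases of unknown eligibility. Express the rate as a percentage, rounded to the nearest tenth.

39.7%

Num: 1550
Denom: 1550 + 134 + 296 + 474 + 115 + 1334 = 3903
RR1 = 1550 / 3903 = 0.3971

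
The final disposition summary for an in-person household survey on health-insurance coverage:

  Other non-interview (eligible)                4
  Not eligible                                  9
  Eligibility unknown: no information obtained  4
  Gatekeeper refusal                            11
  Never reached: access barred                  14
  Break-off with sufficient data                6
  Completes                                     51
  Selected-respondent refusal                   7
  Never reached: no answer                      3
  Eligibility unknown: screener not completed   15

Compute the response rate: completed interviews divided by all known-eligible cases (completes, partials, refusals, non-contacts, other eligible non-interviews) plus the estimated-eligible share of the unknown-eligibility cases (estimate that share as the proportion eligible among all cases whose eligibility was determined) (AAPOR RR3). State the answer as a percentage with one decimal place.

45.0%

Refusal or break-off = 11 + 7 = 18
Non-contacts = 3 + 14 = 17
Eligibility not determined = 15 + 4 = 19
Num → 51
Determined eligible → 51 + 6 + 18 + 17 + 4 = 96
e = 96 / (96 + 9) = 96 / 105 = 0.9143
Eligible share of unknowns → 0.9143 × 19 = 17.37
Denominator → 96 + 17.37 = 113.37
RR3 = 51 / 113.37 = 0.4499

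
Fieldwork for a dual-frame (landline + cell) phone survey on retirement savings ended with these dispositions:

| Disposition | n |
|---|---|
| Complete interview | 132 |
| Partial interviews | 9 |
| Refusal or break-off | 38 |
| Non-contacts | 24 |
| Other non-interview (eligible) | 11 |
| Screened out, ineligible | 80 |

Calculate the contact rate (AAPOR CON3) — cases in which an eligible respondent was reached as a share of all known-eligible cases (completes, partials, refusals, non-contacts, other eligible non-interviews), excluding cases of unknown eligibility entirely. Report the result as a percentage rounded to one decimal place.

88.8%

Top: 132 + 9 + 38 + 11 = 190
Base: 132 + 9 + 38 + 24 + 11 = 214
CON3 = 190 / 214 = 0.8879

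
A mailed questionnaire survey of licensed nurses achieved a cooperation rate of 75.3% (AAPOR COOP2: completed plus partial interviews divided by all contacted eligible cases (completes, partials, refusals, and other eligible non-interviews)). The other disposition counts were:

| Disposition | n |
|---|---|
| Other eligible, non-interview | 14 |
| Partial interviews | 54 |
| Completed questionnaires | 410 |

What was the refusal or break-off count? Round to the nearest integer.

Top = 410 + 54 = 464
COOP2 = 464 / D = 0.753
D = 464 / 0.753 = 616.2
Remaining denominator categories sum to 478
refusal or break-off = 616.2 − 478 ≈ 138

138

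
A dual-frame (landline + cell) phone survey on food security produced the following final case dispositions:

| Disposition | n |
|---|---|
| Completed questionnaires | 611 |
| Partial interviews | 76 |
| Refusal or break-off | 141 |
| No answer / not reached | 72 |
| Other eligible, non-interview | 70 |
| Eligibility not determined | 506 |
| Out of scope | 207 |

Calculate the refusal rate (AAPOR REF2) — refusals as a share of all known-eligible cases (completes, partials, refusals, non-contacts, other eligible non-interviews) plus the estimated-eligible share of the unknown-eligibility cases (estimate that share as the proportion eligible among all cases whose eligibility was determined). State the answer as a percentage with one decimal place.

Num = 141
Eligible (known) = 611 + 76 + 141 + 72 + 70 = 970
e = 970 / (970 + 207) = 970 / 1177 = 0.8241
Estimated eligible among unknowns = 0.8241 × 506 = 416.99
Denominator = 970 + 416.99 = 1386.99
REF2 = 141 / 1386.99 = 0.1017

10.2%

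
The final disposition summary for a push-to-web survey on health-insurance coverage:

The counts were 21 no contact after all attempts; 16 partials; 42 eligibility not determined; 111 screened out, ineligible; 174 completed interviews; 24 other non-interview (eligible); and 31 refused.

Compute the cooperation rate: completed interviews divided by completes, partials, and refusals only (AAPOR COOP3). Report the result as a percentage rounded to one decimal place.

Top = 174
Denom = 174 + 16 + 31 = 221
COOP3 = 174 / 221 = 0.7873

78.7%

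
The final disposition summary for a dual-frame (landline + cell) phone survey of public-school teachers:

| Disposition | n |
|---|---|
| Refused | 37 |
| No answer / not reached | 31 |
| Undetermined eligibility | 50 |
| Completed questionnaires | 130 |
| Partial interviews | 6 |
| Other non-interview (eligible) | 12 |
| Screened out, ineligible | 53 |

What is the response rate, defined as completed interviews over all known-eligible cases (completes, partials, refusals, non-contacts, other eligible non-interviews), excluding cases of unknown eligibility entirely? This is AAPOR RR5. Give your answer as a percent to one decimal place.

Top = 130
Base = 130 + 6 + 37 + 31 + 12 = 216
RR5 = 130 / 216 = 0.6019

60.2%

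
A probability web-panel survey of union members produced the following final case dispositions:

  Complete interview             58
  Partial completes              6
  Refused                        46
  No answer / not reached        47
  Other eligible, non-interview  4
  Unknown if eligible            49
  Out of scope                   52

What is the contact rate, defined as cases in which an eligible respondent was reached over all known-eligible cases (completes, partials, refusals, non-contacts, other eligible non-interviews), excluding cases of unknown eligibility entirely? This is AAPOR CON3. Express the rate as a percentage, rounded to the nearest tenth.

Num → 58 + 6 + 46 + 4 = 114
Denom → 58 + 6 + 46 + 47 + 4 = 161
CON3 = 114 / 161 = 0.7081

70.8%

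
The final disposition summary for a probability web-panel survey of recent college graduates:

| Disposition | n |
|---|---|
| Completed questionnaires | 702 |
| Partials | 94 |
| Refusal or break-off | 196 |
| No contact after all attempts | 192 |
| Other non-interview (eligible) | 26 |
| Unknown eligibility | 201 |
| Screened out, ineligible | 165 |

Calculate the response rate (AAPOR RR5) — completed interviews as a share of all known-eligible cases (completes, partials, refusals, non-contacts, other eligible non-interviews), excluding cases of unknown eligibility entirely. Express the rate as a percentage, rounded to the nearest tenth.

Numerator: 702
Denominator: 702 + 94 + 196 + 192 + 26 = 1210
RR5 = 702 / 1210 = 0.5802

58.0%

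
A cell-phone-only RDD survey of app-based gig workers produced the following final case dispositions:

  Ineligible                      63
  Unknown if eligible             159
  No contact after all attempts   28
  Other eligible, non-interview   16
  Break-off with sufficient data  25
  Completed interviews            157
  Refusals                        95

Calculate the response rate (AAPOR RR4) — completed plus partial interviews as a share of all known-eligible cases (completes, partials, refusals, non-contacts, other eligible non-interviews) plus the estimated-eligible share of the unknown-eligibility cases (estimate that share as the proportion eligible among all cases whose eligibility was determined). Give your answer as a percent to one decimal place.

Top → 157 + 25 = 182
Determined eligible → 157 + 25 + 95 + 28 + 16 = 321
e = 321 / (321 + 63) = 321 / 384 = 0.8359
e × U → 0.8359 × 159 = 132.91
Base → 321 + 132.91 = 453.91
RR4 = 182 / 453.91 = 0.4010

40.1%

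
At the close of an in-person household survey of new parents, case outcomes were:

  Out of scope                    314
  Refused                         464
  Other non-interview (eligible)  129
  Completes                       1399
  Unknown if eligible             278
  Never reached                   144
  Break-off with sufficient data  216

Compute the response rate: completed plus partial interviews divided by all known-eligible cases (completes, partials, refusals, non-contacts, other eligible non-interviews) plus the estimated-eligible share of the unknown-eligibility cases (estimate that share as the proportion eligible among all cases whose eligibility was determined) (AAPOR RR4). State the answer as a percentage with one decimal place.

62.2%

Num = 1399 + 216 = 1615
Known eligible = 1399 + 216 + 464 + 144 + 129 = 2352
e = 2352 / (2352 + 314) = 2352 / 2666 = 0.8822
Estimated eligible among unknowns = 0.8822 × 278 = 245.25
Denom = 2352 + 245.25 = 2597.25
RR4 = 1615 / 2597.25 = 0.6218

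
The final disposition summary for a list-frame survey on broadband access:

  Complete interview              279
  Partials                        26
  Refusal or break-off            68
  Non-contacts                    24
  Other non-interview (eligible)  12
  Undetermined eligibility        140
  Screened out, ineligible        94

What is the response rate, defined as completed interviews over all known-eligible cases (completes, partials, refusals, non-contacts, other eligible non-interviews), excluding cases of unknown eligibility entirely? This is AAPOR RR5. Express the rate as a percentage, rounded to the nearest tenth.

68.2%

Numerator: 279
Denominator: 279 + 26 + 68 + 24 + 12 = 409
RR5 = 279 / 409 = 0.6822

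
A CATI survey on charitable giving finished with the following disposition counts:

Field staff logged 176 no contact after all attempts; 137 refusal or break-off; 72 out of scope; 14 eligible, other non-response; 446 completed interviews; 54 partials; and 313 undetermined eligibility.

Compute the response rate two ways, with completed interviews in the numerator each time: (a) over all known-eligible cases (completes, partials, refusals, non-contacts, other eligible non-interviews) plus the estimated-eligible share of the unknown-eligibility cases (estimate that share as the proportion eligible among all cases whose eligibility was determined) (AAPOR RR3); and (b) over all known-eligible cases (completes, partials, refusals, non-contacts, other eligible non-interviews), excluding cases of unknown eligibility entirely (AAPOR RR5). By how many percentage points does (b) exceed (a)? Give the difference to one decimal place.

13.9

Top → 446
Eligible (known) → 446 + 54 + 137 + 176 + 14 = 827
e = 827 / (827 + 72) = 827 / 899 = 0.9199
Estimated eligible among unknowns → 0.9199 × 313 = 287.93
Base → 827 + 287.93 = 1114.93
RR3 = 446 / 1114.93 = 0.4000
Base → 446 + 54 + 137 + 176 + 14 = 827
RR5 = 446 / 827 = 0.5393
Difference = 53.93 − 40.00 = 13.93 percentage points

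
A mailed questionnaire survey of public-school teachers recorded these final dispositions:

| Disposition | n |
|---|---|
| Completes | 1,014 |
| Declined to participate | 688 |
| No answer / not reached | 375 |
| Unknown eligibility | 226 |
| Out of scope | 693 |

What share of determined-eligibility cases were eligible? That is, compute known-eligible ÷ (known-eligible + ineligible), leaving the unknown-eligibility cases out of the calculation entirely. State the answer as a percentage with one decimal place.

75.0%

Eligible (known) → 1014 + 688 + 375 = 2077
e = 2077 / (2077 + 693) = 2077 / 2770 = 0.7498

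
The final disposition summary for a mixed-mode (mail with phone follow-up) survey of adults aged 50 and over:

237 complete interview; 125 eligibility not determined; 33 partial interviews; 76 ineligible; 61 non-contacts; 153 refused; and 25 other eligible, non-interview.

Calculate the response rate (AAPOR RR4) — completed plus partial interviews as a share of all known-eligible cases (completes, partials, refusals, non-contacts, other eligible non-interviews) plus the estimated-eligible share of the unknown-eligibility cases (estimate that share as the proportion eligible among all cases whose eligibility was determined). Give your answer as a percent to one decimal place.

Top → 237 + 33 = 270
Eligible (known) → 237 + 33 + 153 + 61 + 25 = 509
e = 509 / (509 + 76) = 509 / 585 = 0.8701
Estimated eligible among unknowns → 0.8701 × 125 = 108.76
Denom → 509 + 108.76 = 617.76
RR4 = 270 / 617.76 = 0.4371

43.7%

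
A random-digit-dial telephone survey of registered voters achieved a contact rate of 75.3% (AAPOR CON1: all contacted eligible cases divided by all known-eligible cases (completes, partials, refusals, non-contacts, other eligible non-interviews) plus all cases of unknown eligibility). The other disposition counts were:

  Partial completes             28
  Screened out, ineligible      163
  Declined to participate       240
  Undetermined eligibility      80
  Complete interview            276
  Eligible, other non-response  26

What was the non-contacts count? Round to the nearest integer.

Numerator → 276 + 28 + 240 + 26 = 570
CON1 = 570 / D = 0.753
D = 570 / 0.753 = 757.0
Other denominator terms total 650
non-contacts = 757.0 − 650 ≈ 107

107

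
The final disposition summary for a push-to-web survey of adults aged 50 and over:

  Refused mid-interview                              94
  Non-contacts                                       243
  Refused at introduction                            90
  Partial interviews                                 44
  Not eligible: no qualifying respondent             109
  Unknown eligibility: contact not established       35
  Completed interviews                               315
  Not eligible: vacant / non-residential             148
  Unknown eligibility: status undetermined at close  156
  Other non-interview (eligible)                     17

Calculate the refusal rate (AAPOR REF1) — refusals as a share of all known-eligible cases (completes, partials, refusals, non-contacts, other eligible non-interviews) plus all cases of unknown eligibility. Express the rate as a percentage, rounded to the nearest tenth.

18.5%

Refusals = 90 + 94 = 184
Undetermined eligibility = 35 + 156 = 191
Not eligible = 109 + 148 = 257
Top = 184
Base = 315 + 44 + 184 + 243 + 17 + 191 = 994
REF1 = 184 / 994 = 0.1851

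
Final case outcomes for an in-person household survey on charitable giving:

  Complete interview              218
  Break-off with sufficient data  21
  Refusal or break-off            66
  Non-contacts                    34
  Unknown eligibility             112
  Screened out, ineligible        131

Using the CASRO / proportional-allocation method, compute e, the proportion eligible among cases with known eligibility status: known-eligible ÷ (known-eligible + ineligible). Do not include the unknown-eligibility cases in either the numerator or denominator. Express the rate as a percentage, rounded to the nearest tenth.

72.1%

Determined eligible → 218 + 21 + 66 + 34 = 339
e = 339 / (339 + 131) = 339 / 470 = 0.7213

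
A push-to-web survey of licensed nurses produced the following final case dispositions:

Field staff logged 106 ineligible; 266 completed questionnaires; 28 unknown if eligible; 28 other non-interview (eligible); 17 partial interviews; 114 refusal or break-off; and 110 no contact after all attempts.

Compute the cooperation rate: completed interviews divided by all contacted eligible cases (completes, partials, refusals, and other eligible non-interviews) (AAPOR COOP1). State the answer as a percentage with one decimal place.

Num = 266
Base = 266 + 17 + 114 + 28 = 425
COOP1 = 266 / 425 = 0.6259

62.6%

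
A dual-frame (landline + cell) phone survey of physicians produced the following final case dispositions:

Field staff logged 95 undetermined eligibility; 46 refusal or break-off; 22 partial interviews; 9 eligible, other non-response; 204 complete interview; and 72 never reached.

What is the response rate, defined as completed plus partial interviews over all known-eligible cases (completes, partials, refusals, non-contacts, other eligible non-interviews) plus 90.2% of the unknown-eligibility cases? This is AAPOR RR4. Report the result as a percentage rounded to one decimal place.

51.5%

Top = 204 + 22 = 226
Determined eligible = 204 + 22 + 46 + 72 + 9 = 353
e × U = 0.9020 × 95 = 85.69
Denominator = 353 + 85.69 = 438.69
RR4 = 226 / 438.69 = 0.5152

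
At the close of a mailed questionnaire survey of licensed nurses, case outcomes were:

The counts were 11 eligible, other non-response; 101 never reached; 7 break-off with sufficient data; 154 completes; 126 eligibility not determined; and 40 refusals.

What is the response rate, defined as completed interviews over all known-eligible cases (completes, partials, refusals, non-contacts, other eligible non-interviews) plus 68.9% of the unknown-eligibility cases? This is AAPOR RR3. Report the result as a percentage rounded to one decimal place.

Num → 154
Known eligible → 154 + 7 + 40 + 101 + 11 = 313
Eligible share of unknowns → 0.6890 × 126 = 86.81
Base → 313 + 86.81 = 399.81
RR3 = 154 / 399.81 = 0.3852

38.5%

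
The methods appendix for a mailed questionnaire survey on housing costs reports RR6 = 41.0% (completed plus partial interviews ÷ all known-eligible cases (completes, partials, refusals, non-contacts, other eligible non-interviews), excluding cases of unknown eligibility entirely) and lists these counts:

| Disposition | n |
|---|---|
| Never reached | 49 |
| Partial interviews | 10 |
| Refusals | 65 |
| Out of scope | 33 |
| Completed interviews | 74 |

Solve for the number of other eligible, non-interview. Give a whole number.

7

Numerator → 74 + 10 = 84
RR6 = 84 / D = 0.410
D = 84 / 0.410 = 204.9
Other denominator terms total 198
other eligible, non-interview = 204.9 − 198 ≈ 7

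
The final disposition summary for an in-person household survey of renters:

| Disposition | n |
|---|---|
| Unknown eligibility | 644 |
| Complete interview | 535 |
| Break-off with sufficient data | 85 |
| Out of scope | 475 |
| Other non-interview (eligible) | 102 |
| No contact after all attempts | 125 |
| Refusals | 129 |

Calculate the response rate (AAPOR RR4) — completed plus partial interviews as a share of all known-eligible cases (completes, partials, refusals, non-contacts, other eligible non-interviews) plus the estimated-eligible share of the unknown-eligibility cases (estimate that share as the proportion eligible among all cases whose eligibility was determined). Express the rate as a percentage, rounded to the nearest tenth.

Num: 535 + 85 = 620
Eligible (known): 535 + 85 + 129 + 125 + 102 = 976
e = 976 / (976 + 475) = 976 / 1451 = 0.6726
Estimated eligible among unknowns: 0.6726 × 644 = 433.15
Denominator: 976 + 433.15 = 1409.15
RR4 = 620 / 1409.15 = 0.4400

44.0%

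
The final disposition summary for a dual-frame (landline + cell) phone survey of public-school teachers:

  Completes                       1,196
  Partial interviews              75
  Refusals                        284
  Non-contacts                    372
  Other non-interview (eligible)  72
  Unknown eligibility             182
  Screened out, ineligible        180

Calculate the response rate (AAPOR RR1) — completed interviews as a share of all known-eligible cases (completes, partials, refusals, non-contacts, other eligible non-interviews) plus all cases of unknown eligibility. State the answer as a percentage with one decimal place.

Num: 1196
Denominator: 1196 + 75 + 284 + 372 + 72 + 182 = 2181
RR1 = 1196 / 2181 = 0.5484

54.8%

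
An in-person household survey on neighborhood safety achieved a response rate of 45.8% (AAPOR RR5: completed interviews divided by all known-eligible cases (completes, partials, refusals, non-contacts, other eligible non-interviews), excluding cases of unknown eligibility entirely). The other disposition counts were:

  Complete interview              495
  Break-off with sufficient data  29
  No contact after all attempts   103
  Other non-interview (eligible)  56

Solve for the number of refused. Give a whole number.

RR5 = 495 / D = 0.458
D = 495 / 0.458 = 1080.8
Other denominator terms total 683
refused = 1080.8 − 683 ≈ 398

398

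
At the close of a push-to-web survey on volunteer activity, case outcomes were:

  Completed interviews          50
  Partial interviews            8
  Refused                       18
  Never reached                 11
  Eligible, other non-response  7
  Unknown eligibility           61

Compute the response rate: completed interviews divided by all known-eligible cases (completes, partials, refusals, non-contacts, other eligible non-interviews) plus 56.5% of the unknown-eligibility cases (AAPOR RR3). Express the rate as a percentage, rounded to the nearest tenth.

Numerator: 50
Known eligible: 50 + 8 + 18 + 11 + 7 = 94
Eligible share of unknowns: 0.5650 × 61 = 34.46
Denominator: 94 + 34.46 = 128.46
RR3 = 50 / 128.46 = 0.3892

38.9%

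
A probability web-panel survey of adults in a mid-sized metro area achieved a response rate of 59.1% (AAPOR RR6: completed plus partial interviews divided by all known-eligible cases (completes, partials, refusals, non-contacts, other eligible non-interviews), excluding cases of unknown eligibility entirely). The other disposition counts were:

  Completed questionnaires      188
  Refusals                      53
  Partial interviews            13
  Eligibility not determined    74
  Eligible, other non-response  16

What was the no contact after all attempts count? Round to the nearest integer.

Top: 188 + 13 = 201
RR6 = 201 / D = 0.591
D = 201 / 0.591 = 340.1
Other denominator terms total 270
no contact after all attempts = 340.1 − 270 ≈ 70

70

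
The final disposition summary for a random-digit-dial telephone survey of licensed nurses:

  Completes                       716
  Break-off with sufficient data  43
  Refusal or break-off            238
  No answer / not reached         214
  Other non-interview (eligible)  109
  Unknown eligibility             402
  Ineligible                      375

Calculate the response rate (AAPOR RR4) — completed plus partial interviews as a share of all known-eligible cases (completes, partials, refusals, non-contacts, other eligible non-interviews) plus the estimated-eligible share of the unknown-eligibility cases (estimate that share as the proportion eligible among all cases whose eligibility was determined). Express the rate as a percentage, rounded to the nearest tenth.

Top: 716 + 43 = 759
Eligible (known): 716 + 43 + 238 + 214 + 109 = 1320
e = 1320 / (1320 + 375) = 1320 / 1695 = 0.7788
Eligible share of unknowns: 0.7788 × 402 = 313.08
Base: 1320 + 313.08 = 1633.08
RR4 = 759 / 1633.08 = 0.4648

46.5%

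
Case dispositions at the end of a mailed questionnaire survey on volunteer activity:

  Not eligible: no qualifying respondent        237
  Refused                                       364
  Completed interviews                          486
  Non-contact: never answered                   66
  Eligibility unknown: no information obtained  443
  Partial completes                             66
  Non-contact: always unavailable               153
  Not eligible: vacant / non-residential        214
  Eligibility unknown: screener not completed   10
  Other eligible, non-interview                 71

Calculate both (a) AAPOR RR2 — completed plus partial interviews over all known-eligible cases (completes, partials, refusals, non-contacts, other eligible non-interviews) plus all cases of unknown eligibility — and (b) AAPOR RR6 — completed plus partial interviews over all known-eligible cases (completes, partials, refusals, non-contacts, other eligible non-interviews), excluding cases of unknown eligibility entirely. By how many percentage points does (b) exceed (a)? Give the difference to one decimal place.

12.5

No contact after all attempts = 66 + 153 = 219
Unknown eligibility = 10 + 443 = 453
Ineligible = 237 + 214 = 451
Num = 486 + 66 = 552
Denom = 486 + 66 + 364 + 219 + 71 + 453 = 1659
RR2 = 552 / 1659 = 0.3327
Denom = 486 + 66 + 364 + 219 + 71 = 1206
RR6 = 552 / 1206 = 0.4577
Difference = 45.77 − 33.27 = 12.50 percentage points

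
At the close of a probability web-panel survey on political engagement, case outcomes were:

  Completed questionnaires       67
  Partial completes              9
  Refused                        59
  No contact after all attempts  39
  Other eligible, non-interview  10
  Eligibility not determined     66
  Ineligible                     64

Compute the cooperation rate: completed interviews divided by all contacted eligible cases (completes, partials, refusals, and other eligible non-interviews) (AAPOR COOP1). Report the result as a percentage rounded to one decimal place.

46.2%

Num → 67
Denominator → 67 + 9 + 59 + 10 = 145
COOP1 = 67 / 145 = 0.4621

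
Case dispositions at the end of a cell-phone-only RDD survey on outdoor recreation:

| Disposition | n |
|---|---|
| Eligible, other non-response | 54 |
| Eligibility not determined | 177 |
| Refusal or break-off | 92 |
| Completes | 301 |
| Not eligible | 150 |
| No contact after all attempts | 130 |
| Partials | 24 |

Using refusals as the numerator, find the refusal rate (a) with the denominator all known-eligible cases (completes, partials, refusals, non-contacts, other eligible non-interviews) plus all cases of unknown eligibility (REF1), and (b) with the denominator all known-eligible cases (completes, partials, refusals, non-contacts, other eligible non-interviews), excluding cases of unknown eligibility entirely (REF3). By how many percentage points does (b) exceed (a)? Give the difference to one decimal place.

3.5

Num → 92
Denom → 301 + 24 + 92 + 130 + 54 + 177 = 778
REF1 = 92 / 778 = 0.1183
Denom → 301 + 24 + 92 + 130 + 54 = 601
REF3 = 92 / 601 = 0.1531
Difference = 15.31 − 11.83 = 3.48 percentage points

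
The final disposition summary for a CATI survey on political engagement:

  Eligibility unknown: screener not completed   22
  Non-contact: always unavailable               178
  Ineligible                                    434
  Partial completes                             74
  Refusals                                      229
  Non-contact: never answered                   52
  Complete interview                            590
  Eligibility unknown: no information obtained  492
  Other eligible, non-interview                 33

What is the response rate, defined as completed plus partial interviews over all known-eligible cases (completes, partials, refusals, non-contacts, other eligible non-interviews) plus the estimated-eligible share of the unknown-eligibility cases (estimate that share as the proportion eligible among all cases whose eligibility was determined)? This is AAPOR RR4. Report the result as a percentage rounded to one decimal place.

43.4%

Non-contacts = 52 + 178 = 230
Unknown eligibility = 22 + 492 = 514
Numerator → 590 + 74 = 664
Determined eligible → 590 + 74 + 229 + 230 + 33 = 1156
e = 1156 / (1156 + 434) = 1156 / 1590 = 0.7270
e × U → 0.7270 × 514 = 373.68
Base → 1156 + 373.68 = 1529.68
RR4 = 664 / 1529.68 = 0.4341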